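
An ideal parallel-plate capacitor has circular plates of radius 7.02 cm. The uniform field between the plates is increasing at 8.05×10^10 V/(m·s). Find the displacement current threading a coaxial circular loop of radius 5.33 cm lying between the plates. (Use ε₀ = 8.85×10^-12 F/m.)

6.36×10^-3 A

Total displacement current: I_d = ε₀(πR²)(dE/dt) = (8.85×10^-12)(0.01548)(8.05×10^10) = 0.01103 A.
The field is uniform, so I_d,enc = I_d (r/R)² = (0.01103)(5.33/7.02)² = 6.36×10^-3 A.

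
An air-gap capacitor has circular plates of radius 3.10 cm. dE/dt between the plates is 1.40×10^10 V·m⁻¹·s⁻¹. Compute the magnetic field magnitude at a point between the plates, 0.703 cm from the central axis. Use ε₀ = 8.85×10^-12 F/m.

5.47×10^-10 T

I_d = ε₀ dΦ_E/dt = ε₀ πR² (dE/dt) = (8.85×10^-12)(3.019×10^-3)(1.40×10^10) = 3.741×10^-4 A through the full plate area.
∮B·dl = μ₀ I_d,enc with I_d,enc = I_d r²/R² = 1.924×10^-5 A; so B = μ₀ I_d,enc/(2πr) = 5.47×10^-10 T.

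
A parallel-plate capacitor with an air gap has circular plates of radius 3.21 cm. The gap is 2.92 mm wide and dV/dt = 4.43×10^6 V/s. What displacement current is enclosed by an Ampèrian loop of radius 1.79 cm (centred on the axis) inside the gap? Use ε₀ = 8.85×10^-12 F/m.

I_d = C dV/dt with C = ε₀πR²/d = 9.811×10^-12 F, so I_d = (9.811×10^-12)(4.43×10^6) = 4.346×10^-5 A.
The field is uniform, so I_d,enc = I_d (r/R)² = (4.346×10^-5)(1.79/3.21)² = 1.35×10^-5 A.

1.35×10^-5 A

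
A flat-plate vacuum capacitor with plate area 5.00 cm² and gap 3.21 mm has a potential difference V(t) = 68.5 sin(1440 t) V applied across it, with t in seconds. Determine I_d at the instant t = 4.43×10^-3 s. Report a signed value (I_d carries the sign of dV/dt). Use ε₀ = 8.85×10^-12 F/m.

dV/dt = (68.5)(1440)·cos(6.3792) = 9.819×10^4 V/s.
I_d = C dV/dt with C = ε₀A/d = (8.85×10^-12)(5.00×10^-4)/(3.21×10^-3) = 1.379×10^-12 F, so I_d = (1.379×10^-12)(9.819×10^4) = 1.35×10^-7 A.

1.35×10^-7 A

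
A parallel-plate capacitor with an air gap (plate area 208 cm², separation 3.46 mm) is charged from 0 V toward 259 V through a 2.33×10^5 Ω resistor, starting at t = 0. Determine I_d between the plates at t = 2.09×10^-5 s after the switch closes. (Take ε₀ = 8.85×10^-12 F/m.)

2.06×10^-4 A

With C = ε₀A/d = (8.85×10^-12)(0.0208)/(3.46×10^-3) = 5.320×10^-11 F, the time constant is τ = RC = 1.240×10^-5 s, so t/τ = 1.685 and e^(−t/τ) = 0.1854.
I_d = I_cond = (V₀/R) e^(−t/τ) = (1.112×10^-3)(0.1854) = 2.06×10^-4 A.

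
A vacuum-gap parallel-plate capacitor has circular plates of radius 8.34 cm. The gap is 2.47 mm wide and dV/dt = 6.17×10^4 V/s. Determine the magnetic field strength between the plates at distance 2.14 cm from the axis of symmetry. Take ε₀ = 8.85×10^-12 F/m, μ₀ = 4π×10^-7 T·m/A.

I_d = C dV/dt with C = ε₀πR²/d = 7.829×10^-11 F, so I_d = (7.829×10^-11)(6.17×10^4) = 4.830×10^-6 A.
An Ampèrian loop of radius r encloses a fraction (r/R)² of I_d. Then B·2πr = μ₀ I_d (r/R)², giving B = μ₀ I_d r/(2πR²) = 2.97×10^-12 T.

2.97×10^-12 T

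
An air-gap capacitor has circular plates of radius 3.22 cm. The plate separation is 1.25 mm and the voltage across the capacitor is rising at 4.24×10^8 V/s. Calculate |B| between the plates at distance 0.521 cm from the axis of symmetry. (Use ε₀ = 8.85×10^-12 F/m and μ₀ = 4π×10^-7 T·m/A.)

9.83×10^-9 T

I_d = C dV/dt with C = ε₀πR²/d = 2.306×10^-11 F, so I_d = (2.306×10^-11)(4.24×10^8) = 9.777×10^-3 A.
For r < R the Ampère–Maxwell law gives B(2πr) = μ₀ I_d (r²/R²), so B = μ₀ I_d r/(2πR²) = (4π×10^-7)(9.777×10^-3)(5.21×10^-3)/(2π·0.0322²) = 9.83×10^-9 T.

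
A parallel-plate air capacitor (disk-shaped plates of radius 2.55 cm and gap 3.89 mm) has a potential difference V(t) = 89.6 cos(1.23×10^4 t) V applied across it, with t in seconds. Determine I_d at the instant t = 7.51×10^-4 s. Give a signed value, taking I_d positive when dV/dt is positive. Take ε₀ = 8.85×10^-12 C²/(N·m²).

-9.55×10^-7 A

C = ε₀A/d = (8.85×10^-12)(2.043×10^-3)/(3.89×10^-3) = 4.648×10^-12 F. dV/dt = V₀ω·−sin(ωt); at ωt = 9.2373 rad this factor is -0.1864.
I_d = C dV/dt = (4.648×10^-12)(89.6)(1.23×10^4)(-0.1864) = -9.55×10^-7 A.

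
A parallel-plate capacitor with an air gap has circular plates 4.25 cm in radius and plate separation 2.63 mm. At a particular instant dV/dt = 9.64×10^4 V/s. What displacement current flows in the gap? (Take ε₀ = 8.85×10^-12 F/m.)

E = V/d so dE/dt = (dV/dt)/d = 3.665×10^7 V/(m·s), and I_d = ε₀ A dE/dt = (8.85×10^-12)(5.675×10^-3)(3.665×10^7) = 1.84×10^-6 A.

1.84×10^-6 A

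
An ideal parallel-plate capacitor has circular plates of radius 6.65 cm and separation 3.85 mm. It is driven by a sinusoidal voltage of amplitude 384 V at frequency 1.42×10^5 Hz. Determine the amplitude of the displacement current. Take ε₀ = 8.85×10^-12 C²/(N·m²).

0.0109 A

The displacement current equals the conduction current C dV/dt, which peaks at C V₀ ω.
With C = ε₀A/d = (8.85×10^-12)(0.01389)/(3.85×10^-3) = 3.193×10^-11 F and ω = 2πf = 8.922×10^5 rad/s, I_d,max = (3.193×10^-11)(384)(8.922×10^5) = 0.0109 A.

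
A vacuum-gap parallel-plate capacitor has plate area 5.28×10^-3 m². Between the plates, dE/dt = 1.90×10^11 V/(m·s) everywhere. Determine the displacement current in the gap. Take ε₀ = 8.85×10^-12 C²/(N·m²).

8.88×10^-3 A

I_d = ε₀ A (dE/dt) = (8.85×10^-12)(5.28×10^-3 m²)(1.90×10^11) = 8.88×10^-3 A.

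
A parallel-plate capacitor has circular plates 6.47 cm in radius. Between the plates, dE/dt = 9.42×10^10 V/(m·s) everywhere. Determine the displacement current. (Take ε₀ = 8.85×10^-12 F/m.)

With a uniform field, Φ_E = EA, so I_d = ε₀ A dE/dt = 0.0110 A.

0.0110 A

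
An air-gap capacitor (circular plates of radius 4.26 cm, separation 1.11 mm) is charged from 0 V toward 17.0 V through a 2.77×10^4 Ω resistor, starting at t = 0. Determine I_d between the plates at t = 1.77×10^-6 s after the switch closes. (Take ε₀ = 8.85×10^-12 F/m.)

1.50×10^-4 A

With C = ε₀A/d = (8.85×10^-12)(5.701×10^-3)/(1.11×10^-3) = 4.545×10^-11 F, the time constant is τ = RC = 1.259×10^-6 s, so t/τ = 1.406 and e^(−t/τ) = 0.2451.
I_d = I_cond = (V₀/R) e^(−t/τ) = (6.137×10^-4)(0.2451) = 1.50×10^-4 A.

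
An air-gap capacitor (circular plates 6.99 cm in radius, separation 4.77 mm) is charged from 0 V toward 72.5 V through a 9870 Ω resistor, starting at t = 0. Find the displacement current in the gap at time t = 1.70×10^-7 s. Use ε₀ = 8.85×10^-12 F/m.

C = ε₀A/d = (8.85×10^-12)(0.01535)/(4.77×10^-3) = 2.848×10^-11 F and τ = RC = 2.811×10^-7 s. I_d in the gap equals the RC charging current.
I_d(t) = (V₀/R) e^(−t/τ) = 7.345×10^-3 · e^(−0.6048) = 4.01×10^-3 A.

4.01×10^-3 A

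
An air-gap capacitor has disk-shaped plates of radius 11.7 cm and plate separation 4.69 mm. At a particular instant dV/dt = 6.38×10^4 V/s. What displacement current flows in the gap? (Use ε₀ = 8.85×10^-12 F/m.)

5.18×10^-6 A

E = V/d so dE/dt = (dV/dt)/d = 1.360×10^7 V/(m·s), and I_d = ε₀ A dE/dt = (8.85×10^-12)(0.04301)(1.360×10^7) = 5.18×10^-6 A.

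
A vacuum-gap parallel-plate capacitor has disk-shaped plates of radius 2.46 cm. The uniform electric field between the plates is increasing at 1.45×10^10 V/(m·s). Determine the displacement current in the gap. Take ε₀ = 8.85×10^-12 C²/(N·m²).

2.44×10^-4 A

I_d = ε₀ A (dE/dt) = (8.85×10^-12)(1.901×10^-3 m²)(1.45×10^10) = 2.44×10^-4 A.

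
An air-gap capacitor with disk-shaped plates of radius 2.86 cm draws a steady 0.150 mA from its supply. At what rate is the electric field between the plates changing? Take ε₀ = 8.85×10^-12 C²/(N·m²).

Charge continuity gives I_d = I = 1.50×10^-4 A between the plates.
Then dE/dt = I_d/(ε₀A) = 6.60×10^9 V/(m·s).

6.60×10^9 V/(m·s)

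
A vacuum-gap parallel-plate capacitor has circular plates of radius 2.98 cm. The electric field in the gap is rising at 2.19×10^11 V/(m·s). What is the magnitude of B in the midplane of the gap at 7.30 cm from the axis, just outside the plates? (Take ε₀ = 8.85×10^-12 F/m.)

1.48×10^-8 T

Total displacement current: I_d = ε₀(πR²)(dE/dt) = (8.85×10^-12)(2.790×10^-3)(2.19×10^11) = 5.407×10^-3 A.
With r > R the enclosed displacement current is the full I_d; B = μ₀ I_d / (2πr) = 1.48×10^-8 T.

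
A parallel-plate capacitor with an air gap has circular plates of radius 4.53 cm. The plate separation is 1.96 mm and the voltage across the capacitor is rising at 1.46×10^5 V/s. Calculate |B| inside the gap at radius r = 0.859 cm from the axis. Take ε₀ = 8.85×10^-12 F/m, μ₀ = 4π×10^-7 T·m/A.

dE/dt = (dV/dt)/d = 7.449×10^7 V/(m·s); I_d = ε₀(πR²)(dE/dt) = (8.85×10^-12)(6.447×10^-3)(7.449×10^7) = 4.250×10^-6 A.
For r < R the Ampère–Maxwell law gives B(2πr) = μ₀ I_d (r²/R²), so B = μ₀ I_d r/(2πR²) = (4π×10^-7)(4.250×10^-6)(8.59×10^-3)/(2π·0.0453²) = 3.56×10^-12 T.

3.56×10^-12 T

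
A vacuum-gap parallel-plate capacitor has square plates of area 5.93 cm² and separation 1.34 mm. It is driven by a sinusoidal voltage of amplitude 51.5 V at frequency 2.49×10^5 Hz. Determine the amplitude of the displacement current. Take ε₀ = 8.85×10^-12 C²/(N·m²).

3.16×10^-4 A

The displacement current equals the conduction current C dV/dt, which peaks at C V₀ ω.
With C = ε₀A/d = (8.85×10^-12)(5.93×10^-4)/(1.34×10^-3) = 3.916×10^-12 F and ω = 2πf = 1.565×10^6 rad/s, I_d,max = (3.916×10^-12)(51.5)(1.565×10^6) = 3.16×10^-4 A.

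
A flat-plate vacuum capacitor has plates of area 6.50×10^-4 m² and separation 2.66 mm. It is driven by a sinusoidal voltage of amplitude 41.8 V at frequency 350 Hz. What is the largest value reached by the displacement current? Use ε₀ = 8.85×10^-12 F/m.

1.99×10^-7 A

C = ε₀A/d = (8.85×10^-12)(6.50×10^-4)/(2.66×10^-3) = 2.163×10^-12 F; ω = 2πf = 2199 rad/s.
I_d = C dV/dt, so |I_d|_max = C V₀ ω = (2.163×10^-12)(41.8)(2199) = 1.99×10^-7 A.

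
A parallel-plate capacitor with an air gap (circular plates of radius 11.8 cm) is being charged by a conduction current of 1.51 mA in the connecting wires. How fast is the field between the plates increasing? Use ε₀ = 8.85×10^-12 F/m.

3.90×10^9 V/(m·s)

The displacement current between the plates equals the conduction current, I_d = 1.51 mA.
Then dE/dt = I_d/(ε₀A) = 3.90×10^9 V/(m·s).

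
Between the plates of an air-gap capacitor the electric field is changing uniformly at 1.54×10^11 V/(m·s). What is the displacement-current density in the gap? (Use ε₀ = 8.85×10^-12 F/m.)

1.36 A/m²

The displacement-current density is ε₀ ∂E/∂t = (8.85×10^-12)(1.54×10^11) = 1.36 A/m².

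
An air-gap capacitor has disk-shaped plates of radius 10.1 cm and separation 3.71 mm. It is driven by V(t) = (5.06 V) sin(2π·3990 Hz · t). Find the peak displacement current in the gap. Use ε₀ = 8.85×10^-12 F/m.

9.70×10^-6 A

(dE/dt)_max = V₀ω/d = 3.419×10^7 V/(m·s); ω = 2πf = 2.507×10^4 rad/s.
I_d,max = ε₀ A (dE/dt)_max = (8.85×10^-12)(0.03205)(3.419×10^7) = 9.70×10^-6 A.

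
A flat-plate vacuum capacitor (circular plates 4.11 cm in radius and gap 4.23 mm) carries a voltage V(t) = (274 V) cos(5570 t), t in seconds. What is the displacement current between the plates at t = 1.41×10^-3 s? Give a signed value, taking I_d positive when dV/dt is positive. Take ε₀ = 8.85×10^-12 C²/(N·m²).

-1.69×10^-5 A

dE/dt = (V₀ω/d)·−sin(ωt) with ωt = 7.8537 rad: (274)(5570)(-1.000)/(4.23×10^-3) = -3.608×10^8 V/(m·s).
I_d = ε₀ A dE/dt = (8.85×10^-12)(5.307×10^-3)(-3.608×10^8) = -1.69×10^-5 A.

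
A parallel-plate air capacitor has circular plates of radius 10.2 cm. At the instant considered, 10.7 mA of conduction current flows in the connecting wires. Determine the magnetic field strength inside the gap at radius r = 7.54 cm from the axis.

No conduction current crosses the gap, so I_d there equals the 0.0107 A in the leads.
An Ampèrian loop of radius r encloses a fraction (r/R)² of I_d. Then B·2πr = μ₀ I_d (r/R)², giving B = μ₀ I_d r/(2πR²) = 1.55×10^-8 T.

1.55×10^-8 T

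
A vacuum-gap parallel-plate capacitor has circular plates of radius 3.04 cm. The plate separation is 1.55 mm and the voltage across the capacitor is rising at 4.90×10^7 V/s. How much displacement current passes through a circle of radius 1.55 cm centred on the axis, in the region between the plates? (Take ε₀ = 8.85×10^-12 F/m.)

dE/dt = (dV/dt)/d = 3.161×10^10 V/(m·s); I_d = ε₀(πR²)(dE/dt) = (8.85×10^-12)(2.903×10^-3)(3.161×10^10) = 8.121×10^-4 A.
Through an area πr² the displacement current is I_d·(πr²/πR²) = I_d (r/R)² = 2.11×10^-4 A.

2.11×10^-4 A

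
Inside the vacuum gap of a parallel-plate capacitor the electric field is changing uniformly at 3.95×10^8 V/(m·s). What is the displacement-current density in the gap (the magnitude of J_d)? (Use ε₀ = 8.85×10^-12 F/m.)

3.50×10^-3 A/m²

The displacement-current density is ε₀ ∂E/∂t = (8.85×10^-12)(3.95×10^8) = 3.50×10^-3 A/m².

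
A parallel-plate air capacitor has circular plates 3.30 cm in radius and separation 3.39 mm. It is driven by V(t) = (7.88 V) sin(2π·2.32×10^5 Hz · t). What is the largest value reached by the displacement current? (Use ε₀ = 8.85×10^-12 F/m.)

1.03×10^-4 A

The displacement current equals the conduction current C dV/dt, which peaks at C V₀ ω.
With C = ε₀A/d = (8.85×10^-12)(3.421×10^-3)/(3.39×10^-3) = 8.931×10^-12 F and ω = 2πf = 1.458×10^6 rad/s, I_d,max = (8.931×10^-12)(7.88)(1.458×10^6) = 1.03×10^-4 A.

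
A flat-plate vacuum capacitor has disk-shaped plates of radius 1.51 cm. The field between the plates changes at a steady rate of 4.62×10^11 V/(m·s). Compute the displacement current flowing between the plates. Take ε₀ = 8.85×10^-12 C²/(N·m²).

With a uniform field, Φ_E = EA, so I_d = ε₀ A dE/dt = 2.93×10^-3 A.

2.93×10^-3 A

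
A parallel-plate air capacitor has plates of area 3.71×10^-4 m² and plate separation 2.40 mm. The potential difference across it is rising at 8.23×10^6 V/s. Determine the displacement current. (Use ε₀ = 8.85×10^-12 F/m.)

1.13×10^-5 A

C = ε₀A/d = (8.85×10^-12)(3.71×10^-4)/(2.40×10^-3) = 1.368×10^-12 F.
I_d = C dV/dt = (1.368×10^-12)(8.23×10^6) = 1.13×10^-5 A.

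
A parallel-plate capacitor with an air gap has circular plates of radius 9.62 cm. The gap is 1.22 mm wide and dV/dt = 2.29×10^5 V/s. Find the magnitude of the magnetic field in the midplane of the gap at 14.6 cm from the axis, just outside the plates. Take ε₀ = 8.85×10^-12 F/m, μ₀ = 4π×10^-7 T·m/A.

6.62×10^-11 T

I_d = C dV/dt with C = ε₀πR²/d = 2.109×10^-10 F, so I_d = (2.109×10^-10)(2.29×10^5) = 4.830×10^-5 A.
For r ≥ R the full I_d is enclosed: B = μ₀ I_d/(2πr) = (4π×10^-7)(4.830×10^-5)/(2π·0.146) = 6.62×10^-11 T.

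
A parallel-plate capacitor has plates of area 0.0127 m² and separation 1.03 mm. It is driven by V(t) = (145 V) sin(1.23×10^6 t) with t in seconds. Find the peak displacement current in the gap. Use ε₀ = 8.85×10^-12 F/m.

0.0195 A

(dE/dt)_max = V₀ω/d = 1.732×10^11 V/(m·s); ω = 1.23×10^6 rad/s.
I_d,max = ε₀ A (dE/dt)_max = (8.85×10^-12)(0.0127)(1.732×10^11) = 0.0195 A.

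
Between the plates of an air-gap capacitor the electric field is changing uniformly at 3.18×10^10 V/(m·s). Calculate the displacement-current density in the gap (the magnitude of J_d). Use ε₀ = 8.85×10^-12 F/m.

0.281 A/m²

J_d = ε₀ ∂E/∂t, so J_d = 0.281 A/m².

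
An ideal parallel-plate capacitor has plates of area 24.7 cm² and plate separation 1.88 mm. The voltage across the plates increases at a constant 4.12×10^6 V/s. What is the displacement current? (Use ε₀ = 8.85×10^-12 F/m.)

4.79×10^-5 A

The field between the plates is E = V/d, so dE/dt = (4.12×10^6)/(1.88×10^-3 m) = 2.191×10^9 V/(m·s).
I_d = ε₀ A (dE/dt) = (8.85×10^-12)(2.47×10^-3)(2.191×10^9) = 4.79×10^-5 A.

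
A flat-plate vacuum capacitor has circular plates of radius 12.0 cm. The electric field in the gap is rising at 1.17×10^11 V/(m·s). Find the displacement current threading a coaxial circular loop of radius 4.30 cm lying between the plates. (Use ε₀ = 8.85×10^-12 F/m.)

I_d = ε₀ dΦ_E/dt = ε₀ πR² (dE/dt) = (8.85×10^-12)(0.04524)(1.17×10^11) = 0.04684 A through the full plate area.
Since J_d is uniform, the enclosed fraction is (r/R)² = 0.1284, giving I_d,enc = 6.01×10^-3 A.

6.01×10^-3 A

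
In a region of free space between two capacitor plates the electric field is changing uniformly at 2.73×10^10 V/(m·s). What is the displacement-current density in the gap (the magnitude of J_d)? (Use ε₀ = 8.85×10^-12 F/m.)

The displacement-current density is ε₀ ∂E/∂t = (8.85×10^-12)(2.73×10^10) = 0.242 A/m².

0.242 A/m²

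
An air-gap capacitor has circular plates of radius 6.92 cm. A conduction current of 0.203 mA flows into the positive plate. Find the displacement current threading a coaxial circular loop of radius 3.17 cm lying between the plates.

4.26×10^-5 A

By continuity the displacement current in the gap matches the conduction current: I_d = 2.03×10^-4 A.
Since J_d is uniform, the enclosed fraction is (r/R)² = 0.2098, giving I_d,enc = 4.26×10^-5 A.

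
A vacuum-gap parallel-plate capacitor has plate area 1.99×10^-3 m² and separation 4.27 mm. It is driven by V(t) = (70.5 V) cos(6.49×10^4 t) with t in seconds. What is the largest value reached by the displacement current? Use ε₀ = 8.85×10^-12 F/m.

C = ε₀A/d = (8.85×10^-12)(1.99×10^-3)/(4.27×10^-3) = 4.124×10^-12 F; ω = 6.49×10^4 rad/s.
I_d = C dV/dt, so |I_d|_max = C V₀ ω = (4.124×10^-12)(70.5)(6.49×10^4) = 1.89×10^-5 A.

1.89×10^-5 A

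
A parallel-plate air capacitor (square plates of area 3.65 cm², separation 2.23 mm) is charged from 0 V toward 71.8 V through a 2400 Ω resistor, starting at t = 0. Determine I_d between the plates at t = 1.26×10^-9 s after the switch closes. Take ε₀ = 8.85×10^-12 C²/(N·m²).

0.0208 A

C = ε₀A/d = (8.85×10^-12)(3.65×10^-4)/(2.23×10^-3) = 1.449×10^-12 F, so τ = RC = 3.478×10^-9 s.
The conduction current is I(t) = (V₀/R) e^(−t/τ), and the displacement current between the plates equals it.
t/τ = 0.3623; I_d = (71.8/2400) · e^(−0.3623) = (0.02992)(0.6961) = 0.0208 A.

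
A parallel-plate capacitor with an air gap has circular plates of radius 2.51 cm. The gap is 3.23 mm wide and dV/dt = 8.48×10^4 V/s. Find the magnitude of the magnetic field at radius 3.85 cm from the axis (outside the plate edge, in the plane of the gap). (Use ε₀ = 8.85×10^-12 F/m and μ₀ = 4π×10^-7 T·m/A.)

dE/dt = (dV/dt)/d = 2.625×10^7 V/(m·s); I_d = ε₀(πR²)(dE/dt) = (8.85×10^-12)(1.979×10^-3)(2.625×10^7) = 4.597×10^-7 A.
Outside the plates the loop encloses all of I_d, so B·2πr = μ₀ I_d and B = 2.39×10^-12 T.

2.39×10^-12 T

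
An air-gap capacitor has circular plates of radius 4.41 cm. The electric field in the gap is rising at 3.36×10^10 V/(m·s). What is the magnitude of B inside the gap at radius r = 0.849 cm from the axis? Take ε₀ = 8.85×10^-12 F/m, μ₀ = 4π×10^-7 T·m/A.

Through the whole plate area (πR² = 6.110×10^-3 m²), I_d = ε₀ πR² dE/dt = 1.817×10^-3 A.
For r < R the Ampère–Maxwell law gives B(2πr) = μ₀ I_d (r²/R²), so B = μ₀ I_d r/(2πR²) = (4π×10^-7)(1.817×10^-3)(8.49×10^-3)/(2π·0.0441²) = 1.59×10^-9 T.

1.59×10^-9 T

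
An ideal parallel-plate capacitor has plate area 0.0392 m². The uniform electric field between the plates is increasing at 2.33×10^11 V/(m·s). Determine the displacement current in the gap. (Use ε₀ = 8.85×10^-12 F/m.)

I_d = ε₀ A (dE/dt) = (8.85×10^-12)(0.0392 m²)(2.33×10^11) = 0.0808 A.

0.0808 A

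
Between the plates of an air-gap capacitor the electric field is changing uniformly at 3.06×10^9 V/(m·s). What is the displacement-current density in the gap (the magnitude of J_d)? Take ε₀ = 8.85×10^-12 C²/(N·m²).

The displacement-current density is ε₀ ∂E/∂t = (8.85×10^-12)(3.06×10^9) = 0.0271 A/m².

0.0271 A/m²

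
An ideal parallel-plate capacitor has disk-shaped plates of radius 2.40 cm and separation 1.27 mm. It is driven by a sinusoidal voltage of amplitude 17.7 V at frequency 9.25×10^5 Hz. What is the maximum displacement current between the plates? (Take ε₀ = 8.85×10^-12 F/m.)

The displacement current equals the conduction current C dV/dt, which peaks at C V₀ ω.
With C = ε₀A/d = (8.85×10^-12)(1.810×10^-3)/(1.27×10^-3) = 1.261×10^-11 F and ω = 2πf = 5.812×10^6 rad/s, I_d,max = (1.261×10^-11)(17.7)(5.812×10^6) = 1.30×10^-3 A.

1.30×10^-3 A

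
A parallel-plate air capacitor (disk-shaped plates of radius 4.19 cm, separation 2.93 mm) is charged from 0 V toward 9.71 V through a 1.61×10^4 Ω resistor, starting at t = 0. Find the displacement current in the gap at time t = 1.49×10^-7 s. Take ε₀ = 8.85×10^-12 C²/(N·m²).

3.46×10^-4 A

With C = ε₀A/d = (8.85×10^-12)(5.515×10^-3)/(2.93×10^-3) = 1.666×10^-11 F, the time constant is τ = RC = 2.682×10^-7 s, so t/τ = 0.5556 and e^(−t/τ) = 0.5737.
I_d = I_cond = (V₀/R) e^(−t/τ) = (6.031×10^-4)(0.5737) = 3.46×10^-4 A.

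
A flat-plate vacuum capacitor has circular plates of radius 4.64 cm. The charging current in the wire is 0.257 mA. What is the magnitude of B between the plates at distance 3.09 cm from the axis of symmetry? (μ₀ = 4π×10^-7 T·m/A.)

7.38×10^-10 T

By continuity the displacement current in the gap matches the conduction current: I_d = 2.57×10^-4 A.
For r < R the Ampère–Maxwell law gives B(2πr) = μ₀ I_d (r²/R²), so B = μ₀ I_d r/(2πR²) = (4π×10^-7)(2.57×10^-4)(0.0309)/(2π·0.0464²) = 7.38×10^-10 T.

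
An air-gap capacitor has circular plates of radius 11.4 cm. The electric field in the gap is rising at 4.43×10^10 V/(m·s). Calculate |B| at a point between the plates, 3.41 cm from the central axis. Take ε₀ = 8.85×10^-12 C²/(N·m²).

8.40×10^-9 T

Through the whole plate area (πR² = 0.04083 m²), I_d = ε₀ πR² dE/dt = 0.01601 A.
For r < R the Ampère–Maxwell law gives B(2πr) = μ₀ I_d (r²/R²), so B = μ₀ I_d r/(2πR²) = (4π×10^-7)(0.01601)(0.0341)/(2π·0.114²) = 8.40×10^-9 T.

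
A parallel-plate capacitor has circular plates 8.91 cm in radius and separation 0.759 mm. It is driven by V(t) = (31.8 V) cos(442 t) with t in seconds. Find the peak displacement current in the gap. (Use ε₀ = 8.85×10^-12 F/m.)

The displacement current equals the conduction current C dV/dt, which peaks at C V₀ ω.
With C = ε₀A/d = (8.85×10^-12)(0.02494)/(7.59×10^-4) = 2.908×10^-10 F and ω = 442 rad/s, I_d,max = (2.908×10^-10)(31.8)(442) = 4.09×10^-6 A.

4.09×10^-6 A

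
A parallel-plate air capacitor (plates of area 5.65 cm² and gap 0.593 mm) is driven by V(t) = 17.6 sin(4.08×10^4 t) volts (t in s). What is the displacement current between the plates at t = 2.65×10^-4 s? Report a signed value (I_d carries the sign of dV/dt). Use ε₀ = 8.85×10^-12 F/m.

-1.11×10^-6 A

C = ε₀A/d = (8.85×10^-12)(5.65×10^-4)/(5.93×10^-4) = 8.432×10^-12 F. dV/dt = V₀ω·cos(ωt); at ωt = 10.812 rad this factor is -0.1825.
I_d = C dV/dt = (8.432×10^-12)(17.6)(4.08×10^4)(-0.1825) = -1.11×10^-6 A.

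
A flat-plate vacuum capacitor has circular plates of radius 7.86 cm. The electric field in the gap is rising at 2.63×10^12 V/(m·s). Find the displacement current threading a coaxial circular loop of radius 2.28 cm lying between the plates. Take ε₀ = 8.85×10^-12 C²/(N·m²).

I_d = ε₀ dΦ_E/dt = ε₀ πR² (dE/dt) = (8.85×10^-12)(0.01941)(2.63×10^12) = 0.4518 A through the full plate area.
Through an area πr² the displacement current is I_d·(πr²/πR²) = I_d (r/R)² = 0.0380 A.

0.0380 A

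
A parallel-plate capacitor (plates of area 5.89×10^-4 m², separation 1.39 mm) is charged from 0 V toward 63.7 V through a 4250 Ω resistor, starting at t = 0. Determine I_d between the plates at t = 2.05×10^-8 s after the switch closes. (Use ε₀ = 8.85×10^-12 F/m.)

With C = ε₀A/d = (8.85×10^-12)(5.89×10^-4)/(1.39×10^-3) = 3.750×10^-12 F, the time constant is τ = RC = 1.594×10^-8 s, so t/τ = 1.286 and e^(−t/τ) = 0.2764.
I_d = I_cond = (V₀/R) e^(−t/τ) = (0.01499)(0.2764) = 4.14×10^-3 A.

4.14×10^-3 A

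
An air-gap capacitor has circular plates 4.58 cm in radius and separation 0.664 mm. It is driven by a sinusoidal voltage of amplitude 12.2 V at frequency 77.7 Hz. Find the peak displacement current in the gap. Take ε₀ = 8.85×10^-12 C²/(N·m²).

(dE/dt)_max = V₀ω/d = 8.970×10^6 V/(m·s); ω = 2πf = 488.2 rad/s.
I_d,max = ε₀ A (dE/dt)_max = (8.85×10^-12)(6.590×10^-3)(8.970×10^6) = 5.23×10^-7 A.

5.23×10^-7 A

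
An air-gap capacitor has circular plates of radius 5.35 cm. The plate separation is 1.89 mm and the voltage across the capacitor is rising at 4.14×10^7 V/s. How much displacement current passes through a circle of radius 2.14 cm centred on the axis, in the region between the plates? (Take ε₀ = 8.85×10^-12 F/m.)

2.79×10^-4 A

I_d = C dV/dt with C = ε₀πR²/d = 4.211×10^-11 F, so I_d = (4.211×10^-11)(4.14×10^7) = 1.743×10^-3 A.
Since J_d is uniform, the enclosed fraction is (r/R)² = 0.1600, giving I_d,enc = 2.79×10^-4 A.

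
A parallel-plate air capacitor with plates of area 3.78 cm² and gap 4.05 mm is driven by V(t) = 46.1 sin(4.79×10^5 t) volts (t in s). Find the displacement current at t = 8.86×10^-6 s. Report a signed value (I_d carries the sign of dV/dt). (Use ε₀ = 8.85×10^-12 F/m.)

dV/dt = (46.1)(4.79×10^5)·cos(4.24394) = -9.970×10^6 V/s.
I_d = C dV/dt with C = ε₀A/d = (8.85×10^-12)(3.78×10^-4)/(4.05×10^-3) = 8.260×10^-13 F, so I_d = (8.260×10^-13)(-9.970×10^6) = -8.24×10^-6 A.

-8.24×10^-6 A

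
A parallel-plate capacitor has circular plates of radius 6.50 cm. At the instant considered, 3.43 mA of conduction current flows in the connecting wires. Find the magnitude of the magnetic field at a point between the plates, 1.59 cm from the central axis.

No conduction current crosses the gap, so I_d there equals the 3.43×10^-3 A in the leads.
For r < R the Ampère–Maxwell law gives B(2πr) = μ₀ I_d (r²/R²), so B = μ₀ I_d r/(2πR²) = (4π×10^-7)(3.43×10^-3)(0.0159)/(2π·0.0650²) = 2.58×10^-9 T.

2.58×10^-9 T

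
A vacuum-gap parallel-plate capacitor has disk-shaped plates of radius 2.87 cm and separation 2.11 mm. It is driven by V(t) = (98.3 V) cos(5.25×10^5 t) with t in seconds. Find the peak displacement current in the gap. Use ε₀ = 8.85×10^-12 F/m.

C = ε₀A/d = (8.85×10^-12)(2.588×10^-3)/(2.11×10^-3) = 1.085×10^-11 F; ω = 5.25×10^5 rad/s.
I_d = C dV/dt, so |I_d|_max = C V₀ ω = (1.085×10^-11)(98.3)(5.25×10^5) = 5.60×10^-4 A.

5.60×10^-4 A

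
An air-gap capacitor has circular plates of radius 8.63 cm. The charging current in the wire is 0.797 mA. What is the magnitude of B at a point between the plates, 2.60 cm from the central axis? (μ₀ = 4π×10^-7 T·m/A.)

5.56×10^-10 T

No conduction current crosses the gap, so I_d there equals the 7.97×10^-4 A in the leads.
An Ampèrian loop of radius r encloses a fraction (r/R)² of I_d. Then B·2πr = μ₀ I_d (r/R)², giving B = μ₀ I_d r/(2πR²) = 5.56×10^-10 T.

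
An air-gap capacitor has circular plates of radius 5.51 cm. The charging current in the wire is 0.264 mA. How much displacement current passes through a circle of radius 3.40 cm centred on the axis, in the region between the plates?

1.01×10^-4 A

By continuity the displacement current in the gap matches the conduction current: I_d = 2.64×10^-4 A.
The field is uniform, so I_d,enc = I_d (r/R)² = (2.64×10^-4)(3.40/5.51)² = 1.01×10^-4 A.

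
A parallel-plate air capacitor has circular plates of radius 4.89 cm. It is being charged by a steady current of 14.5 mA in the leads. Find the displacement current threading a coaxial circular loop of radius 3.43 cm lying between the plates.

By continuity the displacement current in the gap matches the conduction current: I_d = 0.0145 A.
Since J_d is uniform, the enclosed fraction is (r/R)² = 0.4920, giving I_d,enc = 7.13×10^-3 A.

7.13×10^-3 A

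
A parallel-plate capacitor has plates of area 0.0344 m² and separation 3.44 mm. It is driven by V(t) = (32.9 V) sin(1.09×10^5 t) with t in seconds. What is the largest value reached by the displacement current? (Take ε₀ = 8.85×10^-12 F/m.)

3.17×10^-4 A

(dE/dt)_max = V₀ω/d = 1.042×10^9 V/(m·s); ω = 1.09×10^5 rad/s.
I_d,max = ε₀ A (dE/dt)_max = (8.85×10^-12)(0.0344)(1.042×10^9) = 3.17×10^-4 A.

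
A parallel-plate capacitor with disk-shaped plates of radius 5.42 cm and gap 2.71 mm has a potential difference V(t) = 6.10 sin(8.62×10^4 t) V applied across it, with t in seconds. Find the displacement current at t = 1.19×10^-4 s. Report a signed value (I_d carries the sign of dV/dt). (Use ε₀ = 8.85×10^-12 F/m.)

-1.07×10^-5 A

C = ε₀A/d = (8.85×10^-12)(9.229×10^-3)/(2.71×10^-3) = 3.014×10^-11 F. dV/dt = V₀ω·cos(ωt); at ωt = 10.2578 rad this factor is -0.6726.
I_d = C dV/dt = (3.014×10^-11)(6.10)(8.62×10^4)(-0.6726) = -1.07×10^-5 A.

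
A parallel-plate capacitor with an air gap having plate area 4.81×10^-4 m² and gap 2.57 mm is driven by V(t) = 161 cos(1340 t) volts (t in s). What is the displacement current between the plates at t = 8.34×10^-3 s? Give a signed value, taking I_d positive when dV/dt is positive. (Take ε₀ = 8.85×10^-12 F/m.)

3.52×10^-7 A

dE/dt = (V₀ω/d)·−sin(ωt) with ωt = 11.1756 rad: (161)(1340)(0.9838)/(2.57×10^-3) = 8.259×10^7 V/(m·s).
I_d = ε₀ A dE/dt = (8.85×10^-12)(4.81×10^-4)(8.259×10^7) = 3.52×10^-7 A.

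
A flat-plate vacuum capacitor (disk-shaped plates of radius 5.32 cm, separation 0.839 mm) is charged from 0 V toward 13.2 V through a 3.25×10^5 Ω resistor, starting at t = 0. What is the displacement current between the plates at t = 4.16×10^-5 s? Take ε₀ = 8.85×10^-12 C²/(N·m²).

With C = ε₀A/d = (8.85×10^-12)(8.891×10^-3)/(8.39×10^-4) = 9.378×10^-11 F, the time constant is τ = RC = 3.048×10^-5 s, so t/τ = 1.365 and e^(−t/τ) = 0.2554.
I_d = I_cond = (V₀/R) e^(−t/τ) = (4.062×10^-5)(0.2554) = 1.04×10^-5 A.

1.04×10^-5 A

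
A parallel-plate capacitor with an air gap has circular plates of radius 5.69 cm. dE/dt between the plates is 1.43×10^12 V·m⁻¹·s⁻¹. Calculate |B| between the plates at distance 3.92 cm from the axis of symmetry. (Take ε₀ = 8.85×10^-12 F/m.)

I_d = ε₀ dΦ_E/dt = ε₀ πR² (dE/dt) = (8.85×10^-12)(0.01017)(1.43×10^12) = 0.1287 A through the full plate area.
∮B·dl = μ₀ I_d,enc with I_d,enc = I_d r²/R² = 0.06108 A; so B = μ₀ I_d,enc/(2πr) = 3.12×10^-7 T.

3.12×10^-7 T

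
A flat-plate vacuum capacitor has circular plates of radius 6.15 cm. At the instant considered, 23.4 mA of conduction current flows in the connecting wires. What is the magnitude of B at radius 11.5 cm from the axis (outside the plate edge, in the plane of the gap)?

4.07×10^-8 T

By continuity the displacement current in the gap matches the conduction current: I_d = 0.0234 A.
With r > R the enclosed displacement current is the full I_d; B = μ₀ I_d / (2πr) = 4.07×10^-8 T.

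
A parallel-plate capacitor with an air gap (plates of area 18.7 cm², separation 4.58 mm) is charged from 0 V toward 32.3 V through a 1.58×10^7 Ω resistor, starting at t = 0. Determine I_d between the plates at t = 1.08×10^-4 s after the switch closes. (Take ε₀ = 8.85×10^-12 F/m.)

3.08×10^-7 A

C = ε₀A/d = (8.85×10^-12)(1.87×10^-3)/(4.58×10^-3) = 3.613×10^-12 F and τ = RC = 5.709×10^-5 s. I_d in the gap equals the RC charging current.
I_d(t) = (V₀/R) e^(−t/τ) = 2.044×10^-6 · e^(−1.892) = 3.08×10^-7 A.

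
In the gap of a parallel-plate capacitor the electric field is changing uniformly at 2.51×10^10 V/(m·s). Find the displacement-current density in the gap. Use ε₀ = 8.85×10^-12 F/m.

J_d = ε₀ ∂E/∂t, so J_d = 0.222 A/m².

0.222 A/m²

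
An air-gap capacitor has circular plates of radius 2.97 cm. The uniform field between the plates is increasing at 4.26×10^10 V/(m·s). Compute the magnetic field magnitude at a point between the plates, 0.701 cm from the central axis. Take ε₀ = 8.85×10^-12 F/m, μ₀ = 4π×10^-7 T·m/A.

1.66×10^-9 T

Through the whole plate area (πR² = 2.771×10^-3 m²), I_d = ε₀ πR² dE/dt = 1.045×10^-3 A.
∮B·dl = μ₀ I_d,enc with I_d,enc = I_d r²/R² = 5.822×10^-5 A; so B = μ₀ I_d,enc/(2πr) = 1.66×10^-9 T.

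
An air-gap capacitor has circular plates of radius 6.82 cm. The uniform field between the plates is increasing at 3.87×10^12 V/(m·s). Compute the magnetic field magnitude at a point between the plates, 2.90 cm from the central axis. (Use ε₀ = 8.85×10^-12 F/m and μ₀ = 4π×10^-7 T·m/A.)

6.24×10^-7 T

Total displacement current: I_d = ε₀(πR²)(dE/dt) = (8.85×10^-12)(0.01461)(3.87×10^12) = 0.5004 A.
An Ampèrian loop of radius r encloses a fraction (r/R)² of I_d. Then B·2πr = μ₀ I_d (r/R)², giving B = μ₀ I_d r/(2πR²) = 6.24×10^-7 T.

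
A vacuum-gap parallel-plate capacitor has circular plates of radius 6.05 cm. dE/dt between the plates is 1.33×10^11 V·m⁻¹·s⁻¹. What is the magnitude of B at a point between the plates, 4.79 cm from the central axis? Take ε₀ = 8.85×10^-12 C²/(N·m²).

Total displacement current: I_d = ε₀(πR²)(dE/dt) = (8.85×10^-12)(0.01150)(1.33×10^11) = 0.01354 A.
∮B·dl = μ₀ I_d,enc with I_d,enc = I_d r²/R² = 8.487×10^-3 A; so B = μ₀ I_d,enc/(2πr) = 3.54×10^-8 T.

3.54×10^-8 T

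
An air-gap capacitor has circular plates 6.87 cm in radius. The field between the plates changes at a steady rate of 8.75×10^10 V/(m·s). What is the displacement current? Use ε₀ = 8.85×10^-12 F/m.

I_d = ε₀ A (dE/dt) = (8.85×10^-12)(0.01483 m²)(8.75×10^10) = 0.0115 A.

0.0115 A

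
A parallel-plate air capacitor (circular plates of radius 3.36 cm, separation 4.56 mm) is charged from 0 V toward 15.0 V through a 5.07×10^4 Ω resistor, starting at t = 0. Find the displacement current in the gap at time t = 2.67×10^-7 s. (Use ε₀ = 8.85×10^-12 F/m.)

1.38×10^-4 A

With C = ε₀A/d = (8.85×10^-12)(3.547×10^-3)/(4.56×10^-3) = 6.884×10^-12 F, the time constant is τ = RC = 3.490×10^-7 s, so t/τ = 0.7650 and e^(−t/τ) = 0.4653.
I_d = I_cond = (V₀/R) e^(−t/τ) = (2.959×10^-4)(0.4653) = 1.38×10^-4 A.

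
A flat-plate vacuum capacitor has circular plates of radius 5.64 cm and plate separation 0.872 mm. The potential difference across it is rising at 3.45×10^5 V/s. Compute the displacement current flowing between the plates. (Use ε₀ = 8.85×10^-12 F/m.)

E = V/d so dE/dt = (dV/dt)/d = 3.956×10^8 V/(m·s), and I_d = ε₀ A dE/dt = (8.85×10^-12)(9.993×10^-3)(3.956×10^8) = 3.50×10^-5 A.

3.50×10^-5 A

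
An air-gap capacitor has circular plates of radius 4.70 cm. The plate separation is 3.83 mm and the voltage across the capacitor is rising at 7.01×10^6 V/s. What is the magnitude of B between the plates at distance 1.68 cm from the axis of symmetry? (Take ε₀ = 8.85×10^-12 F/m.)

I_d = C dV/dt with C = ε₀πR²/d = 1.604×10^-11 F, so I_d = (1.604×10^-11)(7.01×10^6) = 1.124×10^-4 A.
∮B·dl = μ₀ I_d,enc with I_d,enc = I_d r²/R² = 1.436×10^-5 A; so B = μ₀ I_d,enc/(2πr) = 1.71×10^-10 T.

1.71×10^-10 T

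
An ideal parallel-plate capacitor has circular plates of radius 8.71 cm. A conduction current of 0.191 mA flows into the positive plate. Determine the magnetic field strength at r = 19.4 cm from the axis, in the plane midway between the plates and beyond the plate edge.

1.97×10^-10 T

No conduction current crosses the gap, so I_d there equals the 1.91×10^-4 A in the leads.
Outside the plates the loop encloses all of I_d, so B·2πr = μ₀ I_d and B = 1.97×10^-10 T.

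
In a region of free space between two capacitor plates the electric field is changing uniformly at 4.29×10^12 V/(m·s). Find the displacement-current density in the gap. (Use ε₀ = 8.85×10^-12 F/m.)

J_d = ε₀ dE/dt = (8.85×10^-12)(4.29×10^12) = 38.0 A/m².

38.0 A/m²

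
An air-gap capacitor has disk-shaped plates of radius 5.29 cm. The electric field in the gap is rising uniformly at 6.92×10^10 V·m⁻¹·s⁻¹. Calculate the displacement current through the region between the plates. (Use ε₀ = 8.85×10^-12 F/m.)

I_d = ε₀ A (dE/dt) = (8.85×10^-12)(8.791×10^-3 m²)(6.92×10^10) = 5.38×10^-3 A.

5.38×10^-3 A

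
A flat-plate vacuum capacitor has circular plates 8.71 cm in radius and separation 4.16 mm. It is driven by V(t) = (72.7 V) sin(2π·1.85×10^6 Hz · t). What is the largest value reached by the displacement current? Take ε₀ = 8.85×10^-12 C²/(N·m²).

0.0428 A

The displacement current equals the conduction current C dV/dt, which peaks at C V₀ ω.
With C = ε₀A/d = (8.85×10^-12)(0.02383)/(4.16×10^-3) = 5.070×10^-11 F and ω = 2πf = 1.162×10^7 rad/s, I_d,max = (5.070×10^-11)(72.7)(1.162×10^7) = 0.0428 A.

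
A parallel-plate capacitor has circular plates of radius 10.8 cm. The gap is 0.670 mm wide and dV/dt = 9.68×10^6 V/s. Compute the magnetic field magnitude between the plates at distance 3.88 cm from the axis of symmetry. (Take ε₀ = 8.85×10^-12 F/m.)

3.12×10^-9 T

With E = V/d, dE/dt = 1.445×10^10 V/(m·s) and πR² = 0.03664 m², giving I_d = ε₀ πR² dE/dt = 4.686×10^-3 A.
∮B·dl = μ₀ I_d,enc with I_d,enc = I_d r²/R² = 6.048×10^-4 A; so B = μ₀ I_d,enc/(2πr) = 3.12×10^-9 T.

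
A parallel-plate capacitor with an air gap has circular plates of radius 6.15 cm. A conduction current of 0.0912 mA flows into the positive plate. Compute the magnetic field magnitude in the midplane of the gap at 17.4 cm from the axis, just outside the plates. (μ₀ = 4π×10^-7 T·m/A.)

1.05×10^-10 T

No conduction current crosses the gap, so I_d there equals the 9.12×10^-5 A in the leads.
Outside the plates the loop encloses all of I_d, so B·2πr = μ₀ I_d and B = 1.05×10^-10 T.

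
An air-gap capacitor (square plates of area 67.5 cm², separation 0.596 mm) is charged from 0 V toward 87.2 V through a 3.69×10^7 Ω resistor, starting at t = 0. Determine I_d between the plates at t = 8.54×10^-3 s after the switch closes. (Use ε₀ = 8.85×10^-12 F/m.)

C = ε₀A/d = (8.85×10^-12)(6.75×10^-3)/(5.96×10^-4) = 1.002×10^-10 F, so τ = RC = 3.697×10^-3 s.
The conduction current is I(t) = (V₀/R) e^(−t/τ), and the displacement current between the plates equals it.
t/τ = 2.310; I_d = (87.2/3.69×10^7) · e^(−2.310) = (2.363×10^-6)(0.09926) = 2.35×10^-7 A.

2.35×10^-7 A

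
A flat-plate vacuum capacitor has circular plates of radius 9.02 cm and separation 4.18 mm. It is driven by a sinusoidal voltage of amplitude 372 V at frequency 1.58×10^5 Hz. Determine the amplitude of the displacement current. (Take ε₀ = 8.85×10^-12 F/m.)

0.0200 A

(dE/dt)_max = V₀ω/d = 8.835×10^10 V/(m·s); ω = 2πf = 9.927×10^5 rad/s.
I_d,max = ε₀ A (dE/dt)_max = (8.85×10^-12)(0.02556)(8.835×10^10) = 0.0200 A.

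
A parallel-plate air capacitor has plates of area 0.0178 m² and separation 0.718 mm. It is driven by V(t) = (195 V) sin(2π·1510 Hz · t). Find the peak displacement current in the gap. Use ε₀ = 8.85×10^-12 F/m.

The displacement current equals the conduction current C dV/dt, which peaks at C V₀ ω.
With C = ε₀A/d = (8.85×10^-12)(0.0178)/(7.18×10^-4) = 2.194×10^-10 F and ω = 2πf = 9488 rad/s, I_d,max = (2.194×10^-10)(195)(9488) = 4.06×10^-4 A.

4.06×10^-4 A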